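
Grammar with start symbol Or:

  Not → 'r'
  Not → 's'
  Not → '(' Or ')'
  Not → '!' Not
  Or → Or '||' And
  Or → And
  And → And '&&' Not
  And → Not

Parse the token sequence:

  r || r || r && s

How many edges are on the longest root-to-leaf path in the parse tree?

5

[Or [Or [Or [And [Not r]]] || [And [Not r]]] || [And [And [Not r]] && [Not s]]]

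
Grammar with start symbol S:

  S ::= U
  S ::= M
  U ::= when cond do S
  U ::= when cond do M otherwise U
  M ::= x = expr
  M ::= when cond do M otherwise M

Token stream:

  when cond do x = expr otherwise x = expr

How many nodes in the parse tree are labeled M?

[S [M when cond do [M x = expr] otherwise [M x = expr]]]

3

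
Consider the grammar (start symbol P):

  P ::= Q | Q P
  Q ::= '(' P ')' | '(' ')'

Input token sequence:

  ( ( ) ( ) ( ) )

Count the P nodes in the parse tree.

[P [Q ( [P [Q ( )] [P [Q ( )] [P [Q ( )]]]] )]]

4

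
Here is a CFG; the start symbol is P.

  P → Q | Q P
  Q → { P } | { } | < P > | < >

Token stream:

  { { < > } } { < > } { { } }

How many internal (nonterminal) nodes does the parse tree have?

[P [Q { [P [Q { [P [Q < >]] }]] }] [P [Q { [P [Q < >]] }] [P [Q { [P [Q { }]] }]]]]

14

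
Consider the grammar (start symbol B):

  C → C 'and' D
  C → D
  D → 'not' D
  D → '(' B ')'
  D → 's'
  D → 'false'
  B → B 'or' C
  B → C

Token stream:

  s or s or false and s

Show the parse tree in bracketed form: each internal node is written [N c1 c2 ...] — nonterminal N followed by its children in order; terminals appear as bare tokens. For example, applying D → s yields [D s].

[B [B [B [C [D s]]] or [C [D s]]] or [C [C [D false]] and [D s]]]

B
B or C
B or C or C
C or C or C
D or C or C
s or C or C
s or D or C
s or s or C
s or s or C and D
s or s or D and D
s or s or false and D
s or s or false and s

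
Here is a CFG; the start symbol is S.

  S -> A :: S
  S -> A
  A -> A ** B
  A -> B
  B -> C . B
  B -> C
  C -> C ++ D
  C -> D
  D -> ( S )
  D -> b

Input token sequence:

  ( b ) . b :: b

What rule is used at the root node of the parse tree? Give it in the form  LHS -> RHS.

[S [A [B [C [D ( [S [A [B [C [D b]]]]] )]] . [B [C [D b]]]]] :: [S [A [B [C [D b]]]]]]

S -> A :: S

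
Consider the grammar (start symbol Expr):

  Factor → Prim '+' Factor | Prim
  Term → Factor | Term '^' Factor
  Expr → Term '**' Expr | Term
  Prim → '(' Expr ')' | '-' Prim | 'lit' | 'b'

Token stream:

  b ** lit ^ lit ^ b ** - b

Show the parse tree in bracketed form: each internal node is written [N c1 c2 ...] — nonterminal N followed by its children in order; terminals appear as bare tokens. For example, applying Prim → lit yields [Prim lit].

[Expr [Term [Factor [Prim b]]] ** [Expr [Term [Term [Term [Factor [Prim lit]]] ^ [Factor [Prim lit]]] ^ [Factor [Prim b]]] ** [Expr [Term [Factor [Prim - [Prim b]]]]]]]

Expr
Term ** Expr
Factor ** Expr
Prim ** Expr
b ** Expr
b ** Term ** Expr
b ** Term ^ Factor ** Expr
b ** Term ^ Factor ^ Factor ** Expr
b ** Factor ^ Factor ^ Factor ** Expr
b ** Prim ^ Factor ^ Factor ** Expr
b ** lit ^ Factor ^ Factor ** Expr
b ** lit ^ Prim ^ Factor ** Expr
b ** lit ^ lit ^ Factor ** Expr
b ** lit ^ lit ^ Prim ** Expr
b ** lit ^ lit ^ b ** Expr
b ** lit ^ lit ^ b ** Term
b ** lit ^ lit ^ b ** Factor
b ** lit ^ lit ^ b ** Prim
b ** lit ^ lit ^ b ** - Prim
b ** lit ^ lit ^ b ** - b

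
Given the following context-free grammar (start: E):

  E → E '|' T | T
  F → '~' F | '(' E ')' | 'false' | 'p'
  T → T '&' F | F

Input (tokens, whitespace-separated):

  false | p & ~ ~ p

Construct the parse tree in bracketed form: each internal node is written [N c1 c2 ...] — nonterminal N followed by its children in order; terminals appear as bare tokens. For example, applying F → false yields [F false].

[E [E [T [F false]]] | [T [T [F p]] & [F ~ [F ~ [F p]]]]]

E
E | T
T | T
F | T
false | T
false | T & F
false | F & F
false | p & F
false | p & ~ F
false | p & ~ ~ F
false | p & ~ ~ p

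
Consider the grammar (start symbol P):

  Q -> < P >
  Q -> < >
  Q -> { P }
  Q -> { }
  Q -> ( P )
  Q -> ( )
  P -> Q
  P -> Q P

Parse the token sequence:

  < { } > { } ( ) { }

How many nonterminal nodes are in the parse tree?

10

[P [Q < [P [Q { }]] >] [P [Q { }] [P [Q ( )] [P [Q { }]]]]]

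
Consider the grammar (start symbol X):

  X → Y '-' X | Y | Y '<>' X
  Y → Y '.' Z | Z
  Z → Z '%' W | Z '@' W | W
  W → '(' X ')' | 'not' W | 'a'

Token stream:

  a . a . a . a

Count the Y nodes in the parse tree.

4

[X [Y [Y [Y [Y [Z [W a]]] . [Z [W a]]] . [Z [W a]]] . [Z [W a]]]]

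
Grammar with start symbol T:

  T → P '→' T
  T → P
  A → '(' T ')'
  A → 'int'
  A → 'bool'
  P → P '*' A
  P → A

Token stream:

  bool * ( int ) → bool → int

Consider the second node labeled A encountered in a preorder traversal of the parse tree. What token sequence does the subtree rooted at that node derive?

[T [P [P [A bool]] * [A ( [T [P [A int]]] )]] → [T [P [A bool]] → [T [P [A int]]]]]

( int )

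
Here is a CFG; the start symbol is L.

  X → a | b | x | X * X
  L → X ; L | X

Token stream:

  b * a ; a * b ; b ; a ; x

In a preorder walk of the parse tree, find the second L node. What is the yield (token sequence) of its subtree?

a * b ; b ; a ; x

[L [X [X b] * [X a]] ; [L [X [X a] * [X b]] ; [L [X b] ; [L [X a] ; [L [X x]]]]]]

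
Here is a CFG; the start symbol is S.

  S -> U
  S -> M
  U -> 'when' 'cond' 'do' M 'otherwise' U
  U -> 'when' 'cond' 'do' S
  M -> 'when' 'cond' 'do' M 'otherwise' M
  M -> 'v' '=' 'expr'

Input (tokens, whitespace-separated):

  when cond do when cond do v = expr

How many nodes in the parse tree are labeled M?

[S [U when cond do [S [U when cond do [S [M v = expr]]]]]]

1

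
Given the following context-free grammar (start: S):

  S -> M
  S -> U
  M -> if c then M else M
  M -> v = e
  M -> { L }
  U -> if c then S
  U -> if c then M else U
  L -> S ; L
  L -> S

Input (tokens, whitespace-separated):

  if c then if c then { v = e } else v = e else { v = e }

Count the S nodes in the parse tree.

[S [M if c then [M if c then [M { [L [S [M v = e]]] }] else [M v = e]] else [M { [L [S [M v = e]]] }]]]

3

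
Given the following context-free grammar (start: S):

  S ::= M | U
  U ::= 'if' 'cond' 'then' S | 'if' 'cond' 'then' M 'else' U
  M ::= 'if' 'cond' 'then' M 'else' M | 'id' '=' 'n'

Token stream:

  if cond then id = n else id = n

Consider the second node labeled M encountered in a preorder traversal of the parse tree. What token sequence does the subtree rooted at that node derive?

id = n

[S [M if cond then [M id = n] else [M id = n]]]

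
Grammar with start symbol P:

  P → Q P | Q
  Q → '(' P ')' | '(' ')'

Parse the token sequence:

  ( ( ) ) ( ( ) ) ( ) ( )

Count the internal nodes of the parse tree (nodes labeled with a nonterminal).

12

[P [Q ( [P [Q ( )]] )] [P [Q ( [P [Q ( )]] )] [P [Q ( )] [P [Q ( )]]]]]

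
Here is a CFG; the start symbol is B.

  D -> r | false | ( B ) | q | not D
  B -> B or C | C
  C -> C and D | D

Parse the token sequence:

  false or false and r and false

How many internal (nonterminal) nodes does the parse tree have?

[B [B [C [D false]]] or [C [C [C [D false]] and [D r]] and [D false]]]

10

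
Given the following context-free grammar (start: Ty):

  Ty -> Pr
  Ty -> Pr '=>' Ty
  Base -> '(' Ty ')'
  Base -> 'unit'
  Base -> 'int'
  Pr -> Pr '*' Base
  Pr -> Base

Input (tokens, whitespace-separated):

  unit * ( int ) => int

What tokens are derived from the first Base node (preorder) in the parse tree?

unit

[Ty [Pr [Pr [Base unit]] * [Base ( [Ty [Pr [Base int]]] )]] => [Ty [Pr [Base int]]]]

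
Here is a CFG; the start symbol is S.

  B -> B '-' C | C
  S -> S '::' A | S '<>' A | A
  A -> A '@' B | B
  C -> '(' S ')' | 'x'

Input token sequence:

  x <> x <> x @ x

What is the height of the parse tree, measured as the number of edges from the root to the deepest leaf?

[S [S [S [A [B [C x]]]] <> [A [B [C x]]]] <> [A [A [B [C x]]] @ [B [C x]]]]

6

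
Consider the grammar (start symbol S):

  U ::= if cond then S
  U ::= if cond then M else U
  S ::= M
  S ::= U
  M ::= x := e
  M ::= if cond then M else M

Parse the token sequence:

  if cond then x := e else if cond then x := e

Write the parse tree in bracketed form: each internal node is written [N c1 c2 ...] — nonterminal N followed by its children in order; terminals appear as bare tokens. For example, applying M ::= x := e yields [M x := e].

S
U
if cond then M else U
if cond then x := e else U
if cond then x := e else if cond then S
if cond then x := e else if cond then M
if cond then x := e else if cond then x := e

[S [U if cond then [M x := e] else [U if cond then [S [M x := e]]]]]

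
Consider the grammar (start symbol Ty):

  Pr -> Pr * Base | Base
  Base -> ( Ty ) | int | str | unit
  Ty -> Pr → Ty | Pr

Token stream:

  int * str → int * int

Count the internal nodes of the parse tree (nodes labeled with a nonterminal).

10

[Ty [Pr [Pr [Base int]] * [Base str]] → [Ty [Pr [Pr [Base int]] * [Base int]]]]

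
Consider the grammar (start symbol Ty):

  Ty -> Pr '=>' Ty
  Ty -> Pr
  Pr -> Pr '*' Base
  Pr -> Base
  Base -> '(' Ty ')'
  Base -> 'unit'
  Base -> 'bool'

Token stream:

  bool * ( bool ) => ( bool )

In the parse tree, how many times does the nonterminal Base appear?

[Ty [Pr [Pr [Base bool]] * [Base ( [Ty [Pr [Base bool]]] )]] => [Ty [Pr [Base ( [Ty [Pr [Base bool]]] )]]]]

5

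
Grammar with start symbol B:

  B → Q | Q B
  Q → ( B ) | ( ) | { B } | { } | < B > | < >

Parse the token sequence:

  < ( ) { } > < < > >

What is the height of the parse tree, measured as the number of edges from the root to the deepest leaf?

5

[B [Q < [B [Q ( )] [B [Q { }]]] >] [B [Q < [B [Q < >]] >]]]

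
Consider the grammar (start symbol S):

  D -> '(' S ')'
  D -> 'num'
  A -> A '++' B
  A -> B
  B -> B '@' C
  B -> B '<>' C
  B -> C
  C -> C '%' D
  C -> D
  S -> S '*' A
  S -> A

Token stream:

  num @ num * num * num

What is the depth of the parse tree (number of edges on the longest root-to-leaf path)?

[S [S [S [A [B [B [C [D num]]] @ [C [D num]]]]] * [A [B [C [D num]]]]] * [A [B [C [D num]]]]]

8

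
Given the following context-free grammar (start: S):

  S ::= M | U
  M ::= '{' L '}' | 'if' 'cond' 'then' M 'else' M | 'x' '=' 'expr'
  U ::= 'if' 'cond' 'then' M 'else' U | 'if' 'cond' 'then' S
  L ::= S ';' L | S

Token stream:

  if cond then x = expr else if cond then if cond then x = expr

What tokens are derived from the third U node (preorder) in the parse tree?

[S [U if cond then [M x = expr] else [U if cond then [S [U if cond then [S [M x = expr]]]]]]]

if cond then x = expr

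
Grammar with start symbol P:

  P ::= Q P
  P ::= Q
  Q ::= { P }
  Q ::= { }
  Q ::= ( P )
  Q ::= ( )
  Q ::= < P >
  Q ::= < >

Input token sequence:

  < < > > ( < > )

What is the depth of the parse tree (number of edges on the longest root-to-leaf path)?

[P [Q < [P [Q < >]] >] [P [Q ( [P [Q < >]] )]]]

5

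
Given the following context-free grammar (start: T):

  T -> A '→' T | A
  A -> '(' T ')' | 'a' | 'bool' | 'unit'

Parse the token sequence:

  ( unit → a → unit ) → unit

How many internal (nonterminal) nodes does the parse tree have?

[T [A ( [T [A unit] → [T [A a] → [T [A unit]]]] )] → [T [A unit]]]

10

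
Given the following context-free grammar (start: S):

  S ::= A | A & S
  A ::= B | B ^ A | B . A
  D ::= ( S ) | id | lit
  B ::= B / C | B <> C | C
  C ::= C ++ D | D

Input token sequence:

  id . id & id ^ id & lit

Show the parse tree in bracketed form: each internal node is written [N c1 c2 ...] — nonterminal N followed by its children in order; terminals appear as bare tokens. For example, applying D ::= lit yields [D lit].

S
A & S
B . A & S
C . A & S
D . A & S
id . A & S
id . B & S
id . C & S
id . D & S
id . id & S
id . id & A & S
id . id & B ^ A & S
id . id & C ^ A & S
id . id & D ^ A & S
id . id & id ^ A & S
id . id & id ^ B & S
id . id & id ^ C & S
id . id & id ^ D & S
id . id & id ^ id & S
id . id & id ^ id & A
id . id & id ^ id & B
id . id & id ^ id & C
id . id & id ^ id & D
id . id & id ^ id & lit

[S [A [B [C [D id]]] . [A [B [C [D id]]]]] & [S [A [B [C [D id]]] ^ [A [B [C [D id]]]]] & [S [A [B [C [D lit]]]]]]]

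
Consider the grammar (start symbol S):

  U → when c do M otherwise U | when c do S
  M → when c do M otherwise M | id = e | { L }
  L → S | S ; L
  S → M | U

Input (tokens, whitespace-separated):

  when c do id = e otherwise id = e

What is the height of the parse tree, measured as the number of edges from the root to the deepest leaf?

3

[S [M when c do [M id = e] otherwise [M id = e]]]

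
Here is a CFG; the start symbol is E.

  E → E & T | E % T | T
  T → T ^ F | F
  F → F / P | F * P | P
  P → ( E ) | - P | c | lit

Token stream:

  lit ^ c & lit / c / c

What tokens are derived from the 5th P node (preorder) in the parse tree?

c

[E [E [T [T [F [P lit]]] ^ [F [P c]]]] & [T [F [F [F [P lit]] / [P c]] / [P c]]]]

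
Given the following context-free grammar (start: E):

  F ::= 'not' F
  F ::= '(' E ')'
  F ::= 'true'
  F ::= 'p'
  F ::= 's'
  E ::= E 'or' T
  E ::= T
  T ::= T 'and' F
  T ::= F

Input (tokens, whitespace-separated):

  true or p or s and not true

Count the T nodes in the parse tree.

4

[E [E [E [T [F true]]] or [T [F p]]] or [T [T [F s]] and [F not [F true]]]]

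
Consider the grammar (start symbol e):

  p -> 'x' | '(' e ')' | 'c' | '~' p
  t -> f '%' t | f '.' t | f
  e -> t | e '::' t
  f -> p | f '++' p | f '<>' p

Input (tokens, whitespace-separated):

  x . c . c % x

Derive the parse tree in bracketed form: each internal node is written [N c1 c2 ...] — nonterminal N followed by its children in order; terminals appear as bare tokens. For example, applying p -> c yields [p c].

e
t
f . t
p . t
x . t
x . f . t
x . p . t
x . c . t
x . c . f % t
x . c . p % t
x . c . c % t
x . c . c % f
x . c . c % p
x . c . c % x

[e [t [f [p x]] . [t [f [p c]] . [t [f [p c]] % [t [f [p x]]]]]]]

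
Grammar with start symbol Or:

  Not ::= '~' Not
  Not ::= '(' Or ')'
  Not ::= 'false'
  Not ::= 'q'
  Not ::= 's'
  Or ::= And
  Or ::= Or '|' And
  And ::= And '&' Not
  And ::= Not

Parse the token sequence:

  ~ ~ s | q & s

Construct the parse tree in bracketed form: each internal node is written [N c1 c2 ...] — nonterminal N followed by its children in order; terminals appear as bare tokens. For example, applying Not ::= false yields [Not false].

Or
Or | And
And | And
Not | And
~ Not | And
~ ~ Not | And
~ ~ s | And
~ ~ s | And & Not
~ ~ s | Not & Not
~ ~ s | q & Not
~ ~ s | q & s

[Or [Or [And [Not ~ [Not ~ [Not s]]]]] | [And [And [Not q]] & [Not s]]]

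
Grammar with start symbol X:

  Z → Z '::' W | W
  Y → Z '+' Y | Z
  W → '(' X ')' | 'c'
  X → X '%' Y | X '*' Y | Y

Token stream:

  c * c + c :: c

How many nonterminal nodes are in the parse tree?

[X [X [Y [Z [W c]]]] * [Y [Z [W c]] + [Y [Z [Z [W c]] :: [W c]]]]]

13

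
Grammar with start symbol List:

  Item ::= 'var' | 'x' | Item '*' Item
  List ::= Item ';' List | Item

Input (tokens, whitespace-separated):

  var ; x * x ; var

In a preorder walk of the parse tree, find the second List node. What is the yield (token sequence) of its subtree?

[List [Item var] ; [List [Item [Item x] * [Item x]] ; [List [Item var]]]]

x * x ; var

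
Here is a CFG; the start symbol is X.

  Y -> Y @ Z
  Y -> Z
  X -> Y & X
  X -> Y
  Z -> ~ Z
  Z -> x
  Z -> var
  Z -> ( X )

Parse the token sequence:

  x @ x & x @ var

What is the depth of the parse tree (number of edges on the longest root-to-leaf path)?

5

[X [Y [Y [Z x]] @ [Z x]] & [X [Y [Y [Z x]] @ [Z var]]]]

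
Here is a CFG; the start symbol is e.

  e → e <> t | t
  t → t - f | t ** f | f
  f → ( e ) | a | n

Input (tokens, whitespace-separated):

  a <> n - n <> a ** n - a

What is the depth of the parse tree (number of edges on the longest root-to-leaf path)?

5

[e [e [e [t [f a]]] <> [t [t [f n]] - [f n]]] <> [t [t [t [f a]] ** [f n]] - [f a]]]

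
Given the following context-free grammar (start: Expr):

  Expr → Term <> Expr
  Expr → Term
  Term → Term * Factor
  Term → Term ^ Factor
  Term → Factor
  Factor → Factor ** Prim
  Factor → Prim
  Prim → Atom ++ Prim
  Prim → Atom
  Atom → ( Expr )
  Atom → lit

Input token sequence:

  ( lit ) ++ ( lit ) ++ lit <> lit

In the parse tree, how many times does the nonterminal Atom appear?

6

[Expr [Term [Factor [Prim [Atom ( [Expr [Term [Factor [Prim [Atom lit]]]]] )] ++ [Prim [Atom ( [Expr [Term [Factor [Prim [Atom lit]]]]] )] ++ [Prim [Atom lit]]]]]] <> [Expr [Term [Factor [Prim [Atom lit]]]]]]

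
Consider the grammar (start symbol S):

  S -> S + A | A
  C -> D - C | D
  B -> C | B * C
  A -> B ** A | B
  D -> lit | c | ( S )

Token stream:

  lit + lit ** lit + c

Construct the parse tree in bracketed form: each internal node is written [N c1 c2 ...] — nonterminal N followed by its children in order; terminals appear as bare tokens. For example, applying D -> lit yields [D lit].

[S [S [S [A [B [C [D lit]]]]] + [A [B [C [D lit]]] ** [A [B [C [D lit]]]]]] + [A [B [C [D c]]]]]

S
S + A
S + A + A
A + A + A
B + A + A
C + A + A
D + A + A
lit + A + A
lit + B ** A + A
lit + C ** A + A
lit + D ** A + A
lit + lit ** A + A
lit + lit ** B + A
lit + lit ** C + A
lit + lit ** D + A
lit + lit ** lit + A
lit + lit ** lit + B
lit + lit ** lit + C
lit + lit ** lit + D
lit + lit ** lit + c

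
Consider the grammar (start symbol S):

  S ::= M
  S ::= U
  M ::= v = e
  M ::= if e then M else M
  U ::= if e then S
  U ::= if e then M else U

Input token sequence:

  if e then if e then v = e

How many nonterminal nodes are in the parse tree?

6

[S [U if e then [S [U if e then [S [M v = e]]]]]]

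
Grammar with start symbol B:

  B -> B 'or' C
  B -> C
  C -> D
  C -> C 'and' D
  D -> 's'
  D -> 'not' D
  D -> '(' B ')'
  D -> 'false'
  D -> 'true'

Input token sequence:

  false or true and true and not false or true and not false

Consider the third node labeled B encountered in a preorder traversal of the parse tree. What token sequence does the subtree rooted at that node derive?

false

[B [B [B [C [D false]]] or [C [C [C [D true]] and [D true]] and [D not [D false]]]] or [C [C [D true]] and [D not [D false]]]]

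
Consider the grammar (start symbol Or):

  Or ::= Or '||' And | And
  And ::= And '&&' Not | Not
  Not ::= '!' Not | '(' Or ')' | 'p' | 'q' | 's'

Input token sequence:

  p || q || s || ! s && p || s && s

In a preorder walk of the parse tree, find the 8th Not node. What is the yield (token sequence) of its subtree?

s

[Or [Or [Or [Or [Or [And [Not p]]] || [And [Not q]]] || [And [Not s]]] || [And [And [Not ! [Not s]]] && [Not p]]] || [And [And [Not s]] && [Not s]]]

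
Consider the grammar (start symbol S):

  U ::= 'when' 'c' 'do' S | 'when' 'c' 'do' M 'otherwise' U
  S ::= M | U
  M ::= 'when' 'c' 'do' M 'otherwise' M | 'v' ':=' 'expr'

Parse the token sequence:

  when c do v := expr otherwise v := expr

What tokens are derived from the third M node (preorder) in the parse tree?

v := expr

[S [M when c do [M v := expr] otherwise [M v := expr]]]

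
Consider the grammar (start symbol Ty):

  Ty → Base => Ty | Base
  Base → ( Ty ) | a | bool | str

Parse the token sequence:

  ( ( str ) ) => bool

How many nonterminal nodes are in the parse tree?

[Ty [Base ( [Ty [Base ( [Ty [Base str]] )]] )] => [Ty [Base bool]]]

8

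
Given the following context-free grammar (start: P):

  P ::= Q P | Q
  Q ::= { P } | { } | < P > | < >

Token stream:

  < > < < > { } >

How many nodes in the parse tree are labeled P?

[P [Q < >] [P [Q < [P [Q < >] [P [Q { }]]] >]]]

4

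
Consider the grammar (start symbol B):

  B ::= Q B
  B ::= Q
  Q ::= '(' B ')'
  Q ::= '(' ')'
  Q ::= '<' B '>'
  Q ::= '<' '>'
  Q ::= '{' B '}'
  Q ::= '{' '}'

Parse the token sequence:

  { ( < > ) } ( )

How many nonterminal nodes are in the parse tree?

8

[B [Q { [B [Q ( [B [Q < >]] )]] }] [B [Q ( )]]]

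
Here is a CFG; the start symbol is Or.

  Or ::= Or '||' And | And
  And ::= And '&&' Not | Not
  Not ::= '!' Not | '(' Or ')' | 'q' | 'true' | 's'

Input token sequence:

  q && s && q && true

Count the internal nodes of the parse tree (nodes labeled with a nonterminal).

9

[Or [And [And [And [And [Not q]] && [Not s]] && [Not q]] && [Not true]]]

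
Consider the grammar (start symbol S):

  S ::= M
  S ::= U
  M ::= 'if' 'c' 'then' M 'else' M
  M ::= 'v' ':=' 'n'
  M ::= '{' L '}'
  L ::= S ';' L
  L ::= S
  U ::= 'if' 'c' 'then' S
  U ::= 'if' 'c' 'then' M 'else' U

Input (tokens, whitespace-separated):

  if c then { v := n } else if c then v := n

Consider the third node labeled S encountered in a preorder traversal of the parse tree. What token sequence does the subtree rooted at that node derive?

[S [U if c then [M { [L [S [M v := n]]] }] else [U if c then [S [M v := n]]]]]

v := n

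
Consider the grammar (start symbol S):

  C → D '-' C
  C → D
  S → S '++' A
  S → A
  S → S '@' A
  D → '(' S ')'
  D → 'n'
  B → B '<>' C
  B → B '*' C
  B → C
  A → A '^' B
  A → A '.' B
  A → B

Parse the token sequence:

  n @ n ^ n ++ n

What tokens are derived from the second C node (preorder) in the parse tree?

[S [S [S [A [B [C [D n]]]]] @ [A [A [B [C [D n]]]] ^ [B [C [D n]]]]] ++ [A [B [C [D n]]]]]

n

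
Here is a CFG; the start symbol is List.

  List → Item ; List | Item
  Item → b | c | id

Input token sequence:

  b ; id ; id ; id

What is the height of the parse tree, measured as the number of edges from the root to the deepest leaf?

5

[List [Item b] ; [List [Item id] ; [List [Item id] ; [List [Item id]]]]]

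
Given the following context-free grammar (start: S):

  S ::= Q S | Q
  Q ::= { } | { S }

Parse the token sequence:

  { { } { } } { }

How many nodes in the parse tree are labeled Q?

[S [Q { [S [Q { }] [S [Q { }]]] }] [S [Q { }]]]

4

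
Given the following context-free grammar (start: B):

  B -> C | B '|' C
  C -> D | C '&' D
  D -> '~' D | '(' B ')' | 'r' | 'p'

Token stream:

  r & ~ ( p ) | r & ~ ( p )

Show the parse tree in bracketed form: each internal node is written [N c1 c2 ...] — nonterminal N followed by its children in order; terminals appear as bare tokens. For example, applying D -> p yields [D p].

B
B | C
C | C
C & D | C
D & D | C
r & D | C
r & ~ D | C
r & ~ ( B ) | C
r & ~ ( C ) | C
r & ~ ( D ) | C
r & ~ ( p ) | C
r & ~ ( p ) | C & D
r & ~ ( p ) | D & D
r & ~ ( p ) | r & D
r & ~ ( p ) | r & ~ D
r & ~ ( p ) | r & ~ ( B )
r & ~ ( p ) | r & ~ ( C )
r & ~ ( p ) | r & ~ ( D )
r & ~ ( p ) | r & ~ ( p )

[B [B [C [C [D r]] & [D ~ [D ( [B [C [D p]]] )]]]] | [C [C [D r]] & [D ~ [D ( [B [C [D p]]] )]]]]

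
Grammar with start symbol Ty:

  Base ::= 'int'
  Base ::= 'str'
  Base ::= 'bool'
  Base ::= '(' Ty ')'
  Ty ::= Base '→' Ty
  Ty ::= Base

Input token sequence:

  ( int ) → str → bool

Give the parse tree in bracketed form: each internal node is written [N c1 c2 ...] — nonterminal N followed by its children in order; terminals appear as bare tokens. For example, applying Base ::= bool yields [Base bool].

[Ty [Base ( [Ty [Base int]] )] → [Ty [Base str] → [Ty [Base bool]]]]

Ty
Base → Ty
( Ty ) → Ty
( Base ) → Ty
( int ) → Ty
( int ) → Base → Ty
( int ) → str → Ty
( int ) → str → Base
( int ) → str → bool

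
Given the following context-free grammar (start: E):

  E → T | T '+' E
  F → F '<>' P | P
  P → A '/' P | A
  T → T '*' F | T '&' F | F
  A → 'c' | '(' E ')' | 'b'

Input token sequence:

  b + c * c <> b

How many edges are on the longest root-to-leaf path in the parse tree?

7

[E [T [F [P [A b]]]] + [E [T [T [F [P [A c]]]] * [F [F [P [A c]]] <> [P [A b]]]]]]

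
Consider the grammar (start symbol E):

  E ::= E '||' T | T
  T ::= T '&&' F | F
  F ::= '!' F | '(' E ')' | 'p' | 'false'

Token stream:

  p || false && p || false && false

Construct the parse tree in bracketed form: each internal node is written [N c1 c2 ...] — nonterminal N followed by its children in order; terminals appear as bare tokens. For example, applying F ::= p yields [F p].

E
E || T
E || T || T
T || T || T
F || T || T
p || T || T
p || T && F || T
p || F && F || T
p || false && F || T
p || false && p || T
p || false && p || T && F
p || false && p || F && F
p || false && p || false && F
p || false && p || false && false

[E [E [E [T [F p]]] || [T [T [F false]] && [F p]]] || [T [T [F false]] && [F false]]]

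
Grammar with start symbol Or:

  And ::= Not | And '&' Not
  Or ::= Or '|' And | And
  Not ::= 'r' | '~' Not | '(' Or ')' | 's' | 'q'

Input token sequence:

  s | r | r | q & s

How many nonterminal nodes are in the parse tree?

14

[Or [Or [Or [Or [And [Not s]]] | [And [Not r]]] | [And [Not r]]] | [And [And [Not q]] & [Not s]]]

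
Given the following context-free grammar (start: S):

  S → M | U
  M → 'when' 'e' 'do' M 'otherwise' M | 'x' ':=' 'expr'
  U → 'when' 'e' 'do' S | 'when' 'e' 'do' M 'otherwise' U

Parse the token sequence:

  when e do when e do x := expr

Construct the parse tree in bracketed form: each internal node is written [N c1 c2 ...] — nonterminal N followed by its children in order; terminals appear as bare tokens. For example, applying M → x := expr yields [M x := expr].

S
U
when e do S
when e do U
when e do when e do S
when e do when e do M
when e do when e do x := expr

[S [U when e do [S [U when e do [S [M x := expr]]]]]]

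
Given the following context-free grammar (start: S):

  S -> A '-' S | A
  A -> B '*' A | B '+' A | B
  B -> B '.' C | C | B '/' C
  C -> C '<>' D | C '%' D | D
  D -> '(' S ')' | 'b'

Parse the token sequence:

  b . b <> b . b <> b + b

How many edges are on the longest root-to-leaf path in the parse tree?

7

[S [A [B [B [B [C [D b]]] . [C [C [D b]] <> [D b]]] . [C [C [D b]] <> [D b]]] + [A [B [C [D b]]]]]]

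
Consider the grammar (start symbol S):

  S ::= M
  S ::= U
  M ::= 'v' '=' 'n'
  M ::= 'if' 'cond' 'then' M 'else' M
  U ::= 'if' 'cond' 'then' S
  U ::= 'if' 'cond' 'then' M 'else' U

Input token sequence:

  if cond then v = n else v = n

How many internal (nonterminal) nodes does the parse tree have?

[S [M if cond then [M v = n] else [M v = n]]]

4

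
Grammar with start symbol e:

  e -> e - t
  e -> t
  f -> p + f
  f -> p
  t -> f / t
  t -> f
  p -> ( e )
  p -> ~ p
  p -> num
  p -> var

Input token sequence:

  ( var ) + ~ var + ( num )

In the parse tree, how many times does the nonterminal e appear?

[e [t [f [p ( [e [t [f [p var]]]] )] + [f [p ~ [p var]] + [f [p ( [e [t [f [p num]]]] )]]]]]]

3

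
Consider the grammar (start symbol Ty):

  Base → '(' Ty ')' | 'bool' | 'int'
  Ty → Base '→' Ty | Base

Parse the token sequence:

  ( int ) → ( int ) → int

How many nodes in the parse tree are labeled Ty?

[Ty [Base ( [Ty [Base int]] )] → [Ty [Base ( [Ty [Base int]] )] → [Ty [Base int]]]]

5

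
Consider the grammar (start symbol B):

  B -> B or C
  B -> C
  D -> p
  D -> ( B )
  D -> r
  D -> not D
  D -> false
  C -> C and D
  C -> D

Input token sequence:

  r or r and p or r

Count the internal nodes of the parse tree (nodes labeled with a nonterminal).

[B [B [B [C [D r]]] or [C [C [D r]] and [D p]]] or [C [D r]]]

11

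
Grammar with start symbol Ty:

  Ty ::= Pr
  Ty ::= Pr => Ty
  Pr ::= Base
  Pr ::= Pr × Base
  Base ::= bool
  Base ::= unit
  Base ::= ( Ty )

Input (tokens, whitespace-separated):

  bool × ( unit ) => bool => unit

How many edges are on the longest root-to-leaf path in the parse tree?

[Ty [Pr [Pr [Base bool]] × [Base ( [Ty [Pr [Base unit]]] )]] => [Ty [Pr [Base bool]] => [Ty [Pr [Base unit]]]]]

6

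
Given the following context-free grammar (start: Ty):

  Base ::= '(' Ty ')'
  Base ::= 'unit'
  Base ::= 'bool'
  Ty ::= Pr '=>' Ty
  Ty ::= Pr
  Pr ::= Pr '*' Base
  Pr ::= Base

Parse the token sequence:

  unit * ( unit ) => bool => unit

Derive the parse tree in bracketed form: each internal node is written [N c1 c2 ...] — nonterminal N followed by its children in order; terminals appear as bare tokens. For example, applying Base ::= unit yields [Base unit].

Ty
Pr => Ty
Pr * Base => Ty
Base * Base => Ty
unit * Base => Ty
unit * ( Ty ) => Ty
unit * ( Pr ) => Ty
unit * ( Base ) => Ty
unit * ( unit ) => Ty
unit * ( unit ) => Pr => Ty
unit * ( unit ) => Base => Ty
unit * ( unit ) => bool => Ty
unit * ( unit ) => bool => Pr
unit * ( unit ) => bool => Base
unit * ( unit ) => bool => unit

[Ty [Pr [Pr [Base unit]] * [Base ( [Ty [Pr [Base unit]]] )]] => [Ty [Pr [Base bool]] => [Ty [Pr [Base unit]]]]]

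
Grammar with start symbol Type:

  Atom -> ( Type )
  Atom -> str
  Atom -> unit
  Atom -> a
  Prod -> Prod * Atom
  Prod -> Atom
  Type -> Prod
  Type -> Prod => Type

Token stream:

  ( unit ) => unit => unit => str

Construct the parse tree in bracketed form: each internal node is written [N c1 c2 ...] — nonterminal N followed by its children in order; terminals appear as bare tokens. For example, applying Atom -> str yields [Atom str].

[Type [Prod [Atom ( [Type [Prod [Atom unit]]] )]] => [Type [Prod [Atom unit]] => [Type [Prod [Atom unit]] => [Type [Prod [Atom str]]]]]]

Type
Prod => Type
Atom => Type
( Type ) => Type
( Prod ) => Type
( Atom ) => Type
( unit ) => Type
( unit ) => Prod => Type
( unit ) => Atom => Type
( unit ) => unit => Type
( unit ) => unit => Prod => Type
( unit ) => unit => Atom => Type
( unit ) => unit => unit => Type
( unit ) => unit => unit => Prod
( unit ) => unit => unit => Atom
( unit ) => unit => unit => str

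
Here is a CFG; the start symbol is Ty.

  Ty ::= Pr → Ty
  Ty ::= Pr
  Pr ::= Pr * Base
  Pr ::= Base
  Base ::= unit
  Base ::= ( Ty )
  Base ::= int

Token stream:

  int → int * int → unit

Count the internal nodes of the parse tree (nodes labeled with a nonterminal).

11

[Ty [Pr [Base int]] → [Ty [Pr [Pr [Base int]] * [Base int]] → [Ty [Pr [Base unit]]]]]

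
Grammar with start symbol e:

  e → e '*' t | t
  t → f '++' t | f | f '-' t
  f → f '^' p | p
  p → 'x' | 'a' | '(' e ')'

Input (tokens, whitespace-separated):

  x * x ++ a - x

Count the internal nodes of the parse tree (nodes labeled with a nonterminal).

[e [e [t [f [p x]]]] * [t [f [p x]] ++ [t [f [p a]] - [t [f [p x]]]]]]

14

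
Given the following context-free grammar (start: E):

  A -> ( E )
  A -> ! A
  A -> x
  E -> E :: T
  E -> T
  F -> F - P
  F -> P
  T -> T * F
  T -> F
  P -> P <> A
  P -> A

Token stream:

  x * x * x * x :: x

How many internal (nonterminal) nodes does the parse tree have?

22

[E [E [T [T [T [T [F [P [A x]]]] * [F [P [A x]]]] * [F [P [A x]]]] * [F [P [A x]]]]] :: [T [F [P [A x]]]]]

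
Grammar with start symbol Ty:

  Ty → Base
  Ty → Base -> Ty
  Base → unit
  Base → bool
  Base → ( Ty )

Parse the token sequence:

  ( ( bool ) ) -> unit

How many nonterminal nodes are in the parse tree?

8

[Ty [Base ( [Ty [Base ( [Ty [Base bool]] )]] )] -> [Ty [Base unit]]]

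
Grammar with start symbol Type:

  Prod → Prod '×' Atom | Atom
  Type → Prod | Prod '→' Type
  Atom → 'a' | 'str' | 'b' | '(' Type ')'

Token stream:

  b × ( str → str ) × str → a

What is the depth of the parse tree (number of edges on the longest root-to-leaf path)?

8

[Type [Prod [Prod [Prod [Atom b]] × [Atom ( [Type [Prod [Atom str]] → [Type [Prod [Atom str]]]] )]] × [Atom str]] → [Type [Prod [Atom a]]]]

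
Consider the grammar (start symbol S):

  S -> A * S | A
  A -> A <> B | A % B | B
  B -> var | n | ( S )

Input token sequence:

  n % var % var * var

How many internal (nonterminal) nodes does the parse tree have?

10

[S [A [A [A [B n]] % [B var]] % [B var]] * [S [A [B var]]]]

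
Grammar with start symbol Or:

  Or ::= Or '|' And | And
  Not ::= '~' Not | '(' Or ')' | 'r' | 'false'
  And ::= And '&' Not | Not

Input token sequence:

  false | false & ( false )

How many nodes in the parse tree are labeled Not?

4

[Or [Or [And [Not false]]] | [And [And [Not false]] & [Not ( [Or [And [Not false]]] )]]]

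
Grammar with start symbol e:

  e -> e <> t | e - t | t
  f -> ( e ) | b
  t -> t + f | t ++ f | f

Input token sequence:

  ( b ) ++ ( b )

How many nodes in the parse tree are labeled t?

4

[e [t [t [f ( [e [t [f b]]] )]] ++ [f ( [e [t [f b]]] )]]]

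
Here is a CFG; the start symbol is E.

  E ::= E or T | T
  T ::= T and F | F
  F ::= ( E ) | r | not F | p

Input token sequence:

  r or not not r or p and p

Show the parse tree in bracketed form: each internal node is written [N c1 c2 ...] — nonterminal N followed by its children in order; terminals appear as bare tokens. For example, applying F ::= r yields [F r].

[E [E [E [T [F r]]] or [T [F not [F not [F r]]]]] or [T [T [F p]] and [F p]]]

E
E or T
E or T or T
T or T or T
F or T or T
r or T or T
r or F or T
r or not F or T
r or not not F or T
r or not not r or T
r or not not r or T and F
r or not not r or F and F
r or not not r or p and F
r or not not r or p and p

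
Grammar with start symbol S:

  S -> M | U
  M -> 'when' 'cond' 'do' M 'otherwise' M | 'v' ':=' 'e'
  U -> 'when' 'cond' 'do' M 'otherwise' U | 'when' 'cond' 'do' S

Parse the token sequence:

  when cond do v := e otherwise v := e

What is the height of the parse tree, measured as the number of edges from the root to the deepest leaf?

3

[S [M when cond do [M v := e] otherwise [M v := e]]]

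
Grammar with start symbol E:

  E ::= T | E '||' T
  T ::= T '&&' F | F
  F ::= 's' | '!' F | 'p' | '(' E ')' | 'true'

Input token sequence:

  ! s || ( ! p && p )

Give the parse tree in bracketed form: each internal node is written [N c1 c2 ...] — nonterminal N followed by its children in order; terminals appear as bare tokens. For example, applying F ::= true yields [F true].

[E [E [T [F ! [F s]]]] || [T [F ( [E [T [T [F ! [F p]]] && [F p]]] )]]]

E
E || T
T || T
F || T
! F || T
! s || T
! s || F
! s || ( E )
! s || ( T )
! s || ( T && F )
! s || ( F && F )
! s || ( ! F && F )
! s || ( ! p && F )
! s || ( ! p && p )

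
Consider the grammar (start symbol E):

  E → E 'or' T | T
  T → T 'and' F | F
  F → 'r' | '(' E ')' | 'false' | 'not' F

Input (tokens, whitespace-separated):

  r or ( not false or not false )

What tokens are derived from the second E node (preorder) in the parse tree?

r

[E [E [T [F r]]] or [T [F ( [E [E [T [F not [F false]]]] or [T [F not [F false]]]] )]]]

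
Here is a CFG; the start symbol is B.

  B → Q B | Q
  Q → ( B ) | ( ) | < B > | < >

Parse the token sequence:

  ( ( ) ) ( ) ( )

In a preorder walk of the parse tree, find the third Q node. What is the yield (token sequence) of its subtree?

[B [Q ( [B [Q ( )]] )] [B [Q ( )] [B [Q ( )]]]]

( )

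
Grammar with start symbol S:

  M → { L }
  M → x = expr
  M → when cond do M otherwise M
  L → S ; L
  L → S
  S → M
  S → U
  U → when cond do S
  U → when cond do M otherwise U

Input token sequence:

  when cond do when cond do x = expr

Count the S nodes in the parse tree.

3

[S [U when cond do [S [U when cond do [S [M x = expr]]]]]]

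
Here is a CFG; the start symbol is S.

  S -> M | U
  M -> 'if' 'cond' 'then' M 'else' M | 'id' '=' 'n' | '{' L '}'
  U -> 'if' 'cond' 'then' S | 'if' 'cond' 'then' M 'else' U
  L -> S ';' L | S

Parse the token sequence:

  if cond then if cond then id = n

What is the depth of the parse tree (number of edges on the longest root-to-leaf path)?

6

[S [U if cond then [S [U if cond then [S [M id = n]]]]]]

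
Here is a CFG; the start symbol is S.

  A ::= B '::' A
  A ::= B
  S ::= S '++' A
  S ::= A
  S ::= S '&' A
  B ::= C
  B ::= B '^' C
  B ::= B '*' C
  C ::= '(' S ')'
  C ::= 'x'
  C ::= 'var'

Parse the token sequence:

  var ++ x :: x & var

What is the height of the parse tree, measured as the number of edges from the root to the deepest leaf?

6

[S [S [S [A [B [C var]]]] ++ [A [B [C x]] :: [A [B [C x]]]]] & [A [B [C var]]]]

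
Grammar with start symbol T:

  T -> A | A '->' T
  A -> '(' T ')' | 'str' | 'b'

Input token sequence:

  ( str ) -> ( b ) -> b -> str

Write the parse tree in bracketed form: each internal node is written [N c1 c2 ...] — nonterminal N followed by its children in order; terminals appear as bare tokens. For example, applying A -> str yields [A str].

T
A -> T
( T ) -> T
( A ) -> T
( str ) -> T
( str ) -> A -> T
( str ) -> ( T ) -> T
( str ) -> ( A ) -> T
( str ) -> ( b ) -> T
( str ) -> ( b ) -> A -> T
( str ) -> ( b ) -> b -> T
( str ) -> ( b ) -> b -> A
( str ) -> ( b ) -> b -> str

[T [A ( [T [A str]] )] -> [T [A ( [T [A b]] )] -> [T [A b] -> [T [A str]]]]]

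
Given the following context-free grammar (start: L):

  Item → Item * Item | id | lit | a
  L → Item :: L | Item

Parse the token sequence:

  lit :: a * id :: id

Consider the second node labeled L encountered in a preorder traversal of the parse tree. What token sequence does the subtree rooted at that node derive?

a * id :: id

[L [Item lit] :: [L [Item [Item a] * [Item id]] :: [L [Item id]]]]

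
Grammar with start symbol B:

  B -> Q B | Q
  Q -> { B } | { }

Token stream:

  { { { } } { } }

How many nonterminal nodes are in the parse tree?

8

[B [Q { [B [Q { [B [Q { }]] }] [B [Q { }]]] }]]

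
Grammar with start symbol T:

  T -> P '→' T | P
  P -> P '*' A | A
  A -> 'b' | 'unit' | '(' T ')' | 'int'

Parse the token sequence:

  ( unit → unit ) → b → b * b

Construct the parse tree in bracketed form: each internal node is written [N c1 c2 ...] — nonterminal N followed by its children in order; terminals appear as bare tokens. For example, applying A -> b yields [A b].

T
P → T
A → T
( T ) → T
( P → T ) → T
( A → T ) → T
( unit → T ) → T
( unit → P ) → T
( unit → A ) → T
( unit → unit ) → T
( unit → unit ) → P → T
( unit → unit ) → A → T
( unit → unit ) → b → T
( unit → unit ) → b → P
( unit → unit ) → b → P * A
( unit → unit ) → b → A * A
( unit → unit ) → b → b * A
( unit → unit ) → b → b * b

[T [P [A ( [T [P [A unit]] → [T [P [A unit]]]] )]] → [T [P [A b]] → [T [P [P [A b]] * [A b]]]]]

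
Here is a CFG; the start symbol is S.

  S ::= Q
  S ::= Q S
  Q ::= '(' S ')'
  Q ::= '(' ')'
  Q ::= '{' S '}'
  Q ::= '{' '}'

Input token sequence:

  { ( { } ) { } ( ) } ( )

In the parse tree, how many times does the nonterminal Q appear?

6

[S [Q { [S [Q ( [S [Q { }]] )] [S [Q { }] [S [Q ( )]]]] }] [S [Q ( )]]]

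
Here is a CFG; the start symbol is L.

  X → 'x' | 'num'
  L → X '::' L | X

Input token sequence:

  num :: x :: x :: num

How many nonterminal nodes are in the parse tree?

8

[L [X num] :: [L [X x] :: [L [X x] :: [L [X num]]]]]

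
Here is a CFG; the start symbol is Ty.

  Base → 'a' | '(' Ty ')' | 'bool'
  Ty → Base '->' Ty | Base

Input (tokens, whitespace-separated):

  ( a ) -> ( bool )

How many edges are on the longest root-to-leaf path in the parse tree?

[Ty [Base ( [Ty [Base a]] )] -> [Ty [Base ( [Ty [Base bool]] )]]]

5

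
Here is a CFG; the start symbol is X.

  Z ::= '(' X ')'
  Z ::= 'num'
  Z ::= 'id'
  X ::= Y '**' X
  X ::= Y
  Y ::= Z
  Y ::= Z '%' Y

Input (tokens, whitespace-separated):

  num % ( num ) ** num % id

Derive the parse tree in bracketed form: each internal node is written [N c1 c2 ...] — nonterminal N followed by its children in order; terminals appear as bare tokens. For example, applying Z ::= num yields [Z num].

[X [Y [Z num] % [Y [Z ( [X [Y [Z num]]] )]]] ** [X [Y [Z num] % [Y [Z id]]]]]

X
Y ** X
Z % Y ** X
num % Y ** X
num % Z ** X
num % ( X ) ** X
num % ( Y ) ** X
num % ( Z ) ** X
num % ( num ) ** X
num % ( num ) ** Y
num % ( num ) ** Z % Y
num % ( num ) ** num % Y
num % ( num ) ** num % Z
num % ( num ) ** num % id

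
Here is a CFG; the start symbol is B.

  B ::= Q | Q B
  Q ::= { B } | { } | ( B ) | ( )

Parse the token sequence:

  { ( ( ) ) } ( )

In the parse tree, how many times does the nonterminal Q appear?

[B [Q { [B [Q ( [B [Q ( )]] )]] }] [B [Q ( )]]]

4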